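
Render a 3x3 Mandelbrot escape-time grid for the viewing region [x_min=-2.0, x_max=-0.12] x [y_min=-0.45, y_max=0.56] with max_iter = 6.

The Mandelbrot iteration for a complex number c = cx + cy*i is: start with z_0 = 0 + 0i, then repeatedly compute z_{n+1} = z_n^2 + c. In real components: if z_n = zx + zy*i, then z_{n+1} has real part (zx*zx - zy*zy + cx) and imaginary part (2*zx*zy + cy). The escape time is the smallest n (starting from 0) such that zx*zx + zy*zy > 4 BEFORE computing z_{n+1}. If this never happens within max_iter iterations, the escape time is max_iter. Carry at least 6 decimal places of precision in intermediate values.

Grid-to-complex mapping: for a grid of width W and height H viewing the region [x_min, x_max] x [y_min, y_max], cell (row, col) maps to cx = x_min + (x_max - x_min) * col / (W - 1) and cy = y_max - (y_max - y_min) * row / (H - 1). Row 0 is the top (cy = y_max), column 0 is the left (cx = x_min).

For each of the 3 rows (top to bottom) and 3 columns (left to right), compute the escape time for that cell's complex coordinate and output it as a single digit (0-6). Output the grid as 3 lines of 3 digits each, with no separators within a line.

(row=0, col=0): c = -2.0000 + 0.5600i → escape time 1
(row=0, col=1): c = -1.0600 + 0.5600i → escape time 5
(row=0, col=2): c = -0.1200 + 0.5600i → escape time 6
(row=1, col=0): c = -2.0000 + 0.0550i → escape time 1
(row=1, col=1): c = -1.0600 + 0.0550i → escape time 6
(row=1, col=2): c = -0.1200 + 0.0550i → escape time 6
(row=2, col=0): c = -2.0000 + -0.4500i → escape time 1
(row=2, col=1): c = -1.0600 + -0.4500i → escape time 5
(row=2, col=2): c = -0.1200 + -0.4500i → escape time 6

Answer: 156
166
156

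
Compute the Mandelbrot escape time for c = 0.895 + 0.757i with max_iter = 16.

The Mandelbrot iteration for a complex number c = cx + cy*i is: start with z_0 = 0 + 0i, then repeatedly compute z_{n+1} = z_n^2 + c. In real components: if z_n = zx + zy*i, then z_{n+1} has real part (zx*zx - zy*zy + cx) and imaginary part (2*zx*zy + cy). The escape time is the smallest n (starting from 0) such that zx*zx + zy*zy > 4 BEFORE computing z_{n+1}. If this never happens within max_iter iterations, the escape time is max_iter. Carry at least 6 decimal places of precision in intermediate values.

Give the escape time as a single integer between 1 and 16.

z_0 = 0 + 0i, c = 0.8950 + 0.7570i
Iter 1: z = 0.8950 + 0.7570i, |z|^2 = 1.3741
Iter 2: z = 1.1230 + 2.1120i, |z|^2 = 5.7217
Escaped at iteration 2

Answer: 2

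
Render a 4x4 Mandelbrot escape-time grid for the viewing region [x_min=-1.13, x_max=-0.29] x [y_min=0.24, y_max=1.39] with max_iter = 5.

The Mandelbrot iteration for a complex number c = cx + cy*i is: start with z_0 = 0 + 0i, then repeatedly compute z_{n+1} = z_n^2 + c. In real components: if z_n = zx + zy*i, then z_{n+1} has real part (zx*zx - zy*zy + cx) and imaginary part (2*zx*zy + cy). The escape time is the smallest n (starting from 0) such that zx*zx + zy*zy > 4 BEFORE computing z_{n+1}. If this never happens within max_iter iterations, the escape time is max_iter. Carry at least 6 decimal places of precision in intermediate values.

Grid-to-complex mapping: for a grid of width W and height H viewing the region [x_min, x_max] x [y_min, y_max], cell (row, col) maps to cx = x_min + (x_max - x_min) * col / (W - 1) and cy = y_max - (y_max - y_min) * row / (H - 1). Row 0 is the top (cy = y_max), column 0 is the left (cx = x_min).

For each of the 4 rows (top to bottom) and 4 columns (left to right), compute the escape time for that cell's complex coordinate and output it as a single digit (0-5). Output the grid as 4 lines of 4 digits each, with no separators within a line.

Answer: 2222
3345
4555
5555

Derivation:
(row=0, col=0): c = -1.1300 + 1.3900i → escape time 2
(row=0, col=1): c = -0.8500 + 1.3900i → escape time 2
(row=0, col=2): c = -0.5700 + 1.3900i → escape time 2
(row=0, col=3): c = -0.2900 + 1.3900i → escape time 2
(row=1, col=0): c = -1.1300 + 1.0067i → escape time 3
(row=1, col=1): c = -0.8500 + 1.0067i → escape time 3
(row=1, col=2): c = -0.5700 + 1.0067i → escape time 4
(row=1, col=3): c = -0.2900 + 1.0067i → escape time 5
(row=2, col=0): c = -1.1300 + 0.6233i → escape time 4
(row=2, col=1): c = -0.8500 + 0.6233i → escape time 5
(row=2, col=2): c = -0.5700 + 0.6233i → escape time 5
(row=2, col=3): c = -0.2900 + 0.6233i → escape time 5
(row=3, col=0): c = -1.1300 + 0.2400i → escape time 5
(row=3, col=1): c = -0.8500 + 0.2400i → escape time 5
(row=3, col=2): c = -0.5700 + 0.2400i → escape time 5
(row=3, col=3): c = -0.2900 + 0.2400i → escape time 5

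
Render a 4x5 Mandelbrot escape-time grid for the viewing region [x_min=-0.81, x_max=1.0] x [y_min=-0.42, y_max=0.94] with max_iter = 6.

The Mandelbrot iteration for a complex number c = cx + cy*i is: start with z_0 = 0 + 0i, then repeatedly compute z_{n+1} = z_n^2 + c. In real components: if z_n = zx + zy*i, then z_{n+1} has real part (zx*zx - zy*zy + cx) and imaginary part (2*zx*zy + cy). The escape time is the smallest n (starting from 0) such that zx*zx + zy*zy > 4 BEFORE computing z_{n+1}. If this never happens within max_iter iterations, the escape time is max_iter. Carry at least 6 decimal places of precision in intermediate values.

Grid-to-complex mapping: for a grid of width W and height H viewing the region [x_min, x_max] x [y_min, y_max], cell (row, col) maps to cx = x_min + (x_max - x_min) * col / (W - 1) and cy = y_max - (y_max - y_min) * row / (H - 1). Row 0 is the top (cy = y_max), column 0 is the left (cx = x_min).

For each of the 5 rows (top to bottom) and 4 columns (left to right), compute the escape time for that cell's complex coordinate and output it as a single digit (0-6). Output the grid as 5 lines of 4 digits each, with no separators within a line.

Answer: 3632
5662
6662
6662
6662

Derivation:
(row=0, col=0): c = -0.8100 + 0.9400i → escape time 3
(row=0, col=1): c = -0.2067 + 0.9400i → escape time 6
(row=0, col=2): c = 0.3967 + 0.9400i → escape time 3
(row=0, col=3): c = 1.0000 + 0.9400i → escape time 2
(row=1, col=0): c = -0.8100 + 0.6000i → escape time 5
(row=1, col=1): c = -0.2067 + 0.6000i → escape time 6
(row=1, col=2): c = 0.3967 + 0.6000i → escape time 6
(row=1, col=3): c = 1.0000 + 0.6000i → escape time 2
(row=2, col=0): c = -0.8100 + 0.2600i → escape time 6
(row=2, col=1): c = -0.2067 + 0.2600i → escape time 6
(row=2, col=2): c = 0.3967 + 0.2600i → escape time 6
(row=2, col=3): c = 1.0000 + 0.2600i → escape time 2
(row=3, col=0): c = -0.8100 + -0.0800i → escape time 6
(row=3, col=1): c = -0.2067 + -0.0800i → escape time 6
(row=3, col=2): c = 0.3967 + -0.0800i → escape time 6
(row=3, col=3): c = 1.0000 + -0.0800i → escape time 2
(row=4, col=0): c = -0.8100 + -0.4200i → escape time 6
(row=4, col=1): c = -0.2067 + -0.4200i → escape time 6
(row=4, col=2): c = 0.3967 + -0.4200i → escape time 6
(row=4, col=3): c = 1.0000 + -0.4200i → escape time 2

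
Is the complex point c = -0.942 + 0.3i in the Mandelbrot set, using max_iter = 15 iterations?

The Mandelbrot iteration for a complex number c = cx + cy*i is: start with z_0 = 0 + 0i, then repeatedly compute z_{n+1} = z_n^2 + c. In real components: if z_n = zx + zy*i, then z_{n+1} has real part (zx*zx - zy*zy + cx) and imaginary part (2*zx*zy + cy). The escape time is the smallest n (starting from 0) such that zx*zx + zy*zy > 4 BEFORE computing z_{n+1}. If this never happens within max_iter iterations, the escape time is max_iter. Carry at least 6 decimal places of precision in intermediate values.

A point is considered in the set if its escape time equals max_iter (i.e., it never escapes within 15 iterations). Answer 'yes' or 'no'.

Answer: yes

Derivation:
z_0 = 0 + 0i, c = -0.9420 + 0.3000i
Iter 1: z = -0.9420 + 0.3000i, |z|^2 = 0.9774
Iter 2: z = -0.1446 + -0.2652i, |z|^2 = 0.0913
Iter 3: z = -0.9914 + 0.3767i, |z|^2 = 1.1248
Iter 4: z = -0.1010 + -0.4470i, |z|^2 = 0.2100
Iter 5: z = -1.1316 + 0.3903i, |z|^2 = 1.4328
Iter 6: z = 0.1861 + -0.5833i, |z|^2 = 0.3749
Iter 7: z = -1.2476 + 0.0829i, |z|^2 = 1.5634
Iter 8: z = 0.6077 + 0.0932i, |z|^2 = 0.3779
Iter 9: z = -0.5814 + 0.4133i, |z|^2 = 0.5089
Iter 10: z = -0.7747 + -0.1806i, |z|^2 = 0.6328
Iter 11: z = -0.3744 + 0.5798i, |z|^2 = 0.4763
Iter 12: z = -1.1379 + -0.1342i, |z|^2 = 1.3129
Iter 13: z = 0.3349 + 0.6054i, |z|^2 = 0.4786
Iter 14: z = -1.1963 + 0.7055i, |z|^2 = 1.9289
Did not escape in 15 iterations → in set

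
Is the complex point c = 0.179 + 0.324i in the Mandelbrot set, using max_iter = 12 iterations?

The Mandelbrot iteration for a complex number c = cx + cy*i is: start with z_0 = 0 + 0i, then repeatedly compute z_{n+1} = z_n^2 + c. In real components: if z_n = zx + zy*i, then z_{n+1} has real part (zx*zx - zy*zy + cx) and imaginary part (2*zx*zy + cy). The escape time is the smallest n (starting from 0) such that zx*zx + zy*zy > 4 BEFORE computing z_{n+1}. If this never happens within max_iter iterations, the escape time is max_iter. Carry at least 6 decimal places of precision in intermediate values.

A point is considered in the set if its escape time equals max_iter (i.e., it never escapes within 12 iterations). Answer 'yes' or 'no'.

Answer: yes

Derivation:
z_0 = 0 + 0i, c = 0.1790 + 0.3240i
Iter 1: z = 0.1790 + 0.3240i, |z|^2 = 0.1370
Iter 2: z = 0.1061 + 0.4400i, |z|^2 = 0.2048
Iter 3: z = -0.0033 + 0.4173i, |z|^2 = 0.1742
Iter 4: z = 0.0048 + 0.3212i, |z|^2 = 0.1032
Iter 5: z = 0.0758 + 0.3271i, |z|^2 = 0.1128
Iter 6: z = 0.0778 + 0.3736i, |z|^2 = 0.1456
Iter 7: z = 0.0455 + 0.3821i, |z|^2 = 0.1481
Iter 8: z = 0.0351 + 0.3587i, |z|^2 = 0.1299
Iter 9: z = 0.0515 + 0.3492i, |z|^2 = 0.1246
Iter 10: z = 0.0597 + 0.3600i, |z|^2 = 0.1332
Iter 11: z = 0.0530 + 0.3670i, |z|^2 = 0.1375
Did not escape in 12 iterations → in set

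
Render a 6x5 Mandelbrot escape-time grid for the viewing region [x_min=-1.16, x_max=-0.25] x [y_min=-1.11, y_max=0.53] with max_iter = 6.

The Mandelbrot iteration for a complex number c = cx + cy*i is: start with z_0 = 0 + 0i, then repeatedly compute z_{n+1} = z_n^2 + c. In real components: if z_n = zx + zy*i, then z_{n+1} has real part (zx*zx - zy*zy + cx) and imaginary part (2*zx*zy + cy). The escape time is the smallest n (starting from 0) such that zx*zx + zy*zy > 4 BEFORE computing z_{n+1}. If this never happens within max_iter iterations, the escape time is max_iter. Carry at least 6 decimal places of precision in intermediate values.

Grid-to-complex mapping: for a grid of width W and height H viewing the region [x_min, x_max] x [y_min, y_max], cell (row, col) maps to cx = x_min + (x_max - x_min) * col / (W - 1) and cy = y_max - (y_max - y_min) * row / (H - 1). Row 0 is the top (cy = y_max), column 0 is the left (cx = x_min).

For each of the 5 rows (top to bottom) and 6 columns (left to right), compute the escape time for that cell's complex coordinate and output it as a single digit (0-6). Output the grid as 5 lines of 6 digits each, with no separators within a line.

(row=0, col=0): c = -1.1600 + 0.5300i → escape time 5
(row=0, col=1): c = -0.9780 + 0.5300i → escape time 5
(row=0, col=2): c = -0.7960 + 0.5300i → escape time 6
(row=0, col=3): c = -0.6140 + 0.5300i → escape time 6
(row=0, col=4): c = -0.4320 + 0.5300i → escape time 6
(row=0, col=5): c = -0.2500 + 0.5300i → escape time 6
(row=1, col=0): c = -1.1600 + 0.1200i → escape time 6
(row=1, col=1): c = -0.9780 + 0.1200i → escape time 6
(row=1, col=2): c = -0.7960 + 0.1200i → escape time 6
(row=1, col=3): c = -0.6140 + 0.1200i → escape time 6
(row=1, col=4): c = -0.4320 + 0.1200i → escape time 6
(row=1, col=5): c = -0.2500 + 0.1200i → escape time 6
(row=2, col=0): c = -1.1600 + -0.2900i → escape time 6
(row=2, col=1): c = -0.9780 + -0.2900i → escape time 6
(row=2, col=2): c = -0.7960 + -0.2900i → escape time 6
(row=2, col=3): c = -0.6140 + -0.2900i → escape time 6
(row=2, col=4): c = -0.4320 + -0.2900i → escape time 6
(row=2, col=5): c = -0.2500 + -0.2900i → escape time 6
(row=3, col=0): c = -1.1600 + -0.7000i → escape time 3
(row=3, col=1): c = -0.9780 + -0.7000i → escape time 4
(row=3, col=2): c = -0.7960 + -0.7000i → escape time 4
(row=3, col=3): c = -0.6140 + -0.7000i → escape time 6
(row=3, col=4): c = -0.4320 + -0.7000i → escape time 6
(row=3, col=5): c = -0.2500 + -0.7000i → escape time 6
(row=4, col=0): c = -1.1600 + -1.1100i → escape time 3
(row=4, col=1): c = -0.9780 + -1.1100i → escape time 3
(row=4, col=2): c = -0.7960 + -1.1100i → escape time 3
(row=4, col=3): c = -0.6140 + -1.1100i → escape time 3
(row=4, col=4): c = -0.4320 + -1.1100i → escape time 4
(row=4, col=5): c = -0.2500 + -1.1100i → escape time 5

Answer: 556666
666666
666666
344666
333345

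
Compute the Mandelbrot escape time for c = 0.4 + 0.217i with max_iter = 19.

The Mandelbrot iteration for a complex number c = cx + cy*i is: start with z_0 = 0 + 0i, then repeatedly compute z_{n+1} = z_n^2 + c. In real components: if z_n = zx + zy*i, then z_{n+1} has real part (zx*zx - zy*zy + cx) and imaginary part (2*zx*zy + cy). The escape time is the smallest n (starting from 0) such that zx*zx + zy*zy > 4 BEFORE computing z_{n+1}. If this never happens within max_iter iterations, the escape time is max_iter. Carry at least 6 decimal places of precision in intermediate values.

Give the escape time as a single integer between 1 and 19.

z_0 = 0 + 0i, c = 0.4000 + 0.2170i
Iter 1: z = 0.4000 + 0.2170i, |z|^2 = 0.2071
Iter 2: z = 0.5129 + 0.3906i, |z|^2 = 0.4156
Iter 3: z = 0.5105 + 0.6177i, |z|^2 = 0.6422
Iter 4: z = 0.2791 + 0.8477i, |z|^2 = 0.7964
Iter 5: z = -0.2407 + 0.6901i, |z|^2 = 0.5342
Iter 6: z = -0.0184 + -0.1152i, |z|^2 = 0.0136
Iter 7: z = 0.3871 + 0.2212i, |z|^2 = 0.1988
Iter 8: z = 0.5009 + 0.3883i, |z|^2 = 0.4016
Iter 9: z = 0.5001 + 0.6060i, |z|^2 = 0.6173
Iter 10: z = 0.2830 + 0.8231i, |z|^2 = 0.7576
Iter 11: z = -0.1974 + 0.6828i, |z|^2 = 0.5052
Iter 12: z = -0.0272 + -0.0526i, |z|^2 = 0.0035
Iter 13: z = 0.3980 + 0.2199i, |z|^2 = 0.2067
Iter 14: z = 0.5100 + 0.3920i, |z|^2 = 0.4138
Iter 15: z = 0.5065 + 0.6169i, |z|^2 = 0.6370
Iter 16: z = 0.2760 + 0.8419i, |z|^2 = 0.7849
Iter 17: z = -0.2326 + 0.6817i, |z|^2 = 0.5188
Iter 18: z = -0.0106 + -0.1001i, |z|^2 = 0.0101

Answer: 19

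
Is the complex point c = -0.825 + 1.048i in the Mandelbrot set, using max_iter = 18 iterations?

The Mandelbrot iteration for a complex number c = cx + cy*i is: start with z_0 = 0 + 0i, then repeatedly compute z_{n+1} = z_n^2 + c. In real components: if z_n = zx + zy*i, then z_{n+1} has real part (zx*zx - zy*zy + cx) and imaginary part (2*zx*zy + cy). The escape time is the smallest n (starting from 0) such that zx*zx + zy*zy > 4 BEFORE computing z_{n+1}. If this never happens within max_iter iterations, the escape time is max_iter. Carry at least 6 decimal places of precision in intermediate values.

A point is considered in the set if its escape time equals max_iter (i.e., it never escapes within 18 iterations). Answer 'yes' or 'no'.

z_0 = 0 + 0i, c = -0.8250 + 1.0480i
Iter 1: z = -0.8250 + 1.0480i, |z|^2 = 1.7789
Iter 2: z = -1.2427 + -0.6812i, |z|^2 = 2.0083
Iter 3: z = 0.2552 + 2.7410i, |z|^2 = 7.5784
Escaped at iteration 3

Answer: no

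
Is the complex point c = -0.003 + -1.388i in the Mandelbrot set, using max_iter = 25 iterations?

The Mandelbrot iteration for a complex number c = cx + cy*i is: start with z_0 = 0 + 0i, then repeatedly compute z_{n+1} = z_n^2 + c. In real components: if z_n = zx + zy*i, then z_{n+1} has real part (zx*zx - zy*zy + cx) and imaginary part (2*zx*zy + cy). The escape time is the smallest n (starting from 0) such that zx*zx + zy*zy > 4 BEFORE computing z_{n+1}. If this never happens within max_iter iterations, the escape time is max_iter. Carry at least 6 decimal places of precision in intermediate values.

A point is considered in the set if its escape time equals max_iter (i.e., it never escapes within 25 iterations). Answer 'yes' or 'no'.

z_0 = 0 + 0i, c = -0.0030 + -1.3880i
Iter 1: z = -0.0030 + -1.3880i, |z|^2 = 1.9266
Iter 2: z = -1.9295 + -1.3797i, |z|^2 = 5.6266
Escaped at iteration 2

Answer: no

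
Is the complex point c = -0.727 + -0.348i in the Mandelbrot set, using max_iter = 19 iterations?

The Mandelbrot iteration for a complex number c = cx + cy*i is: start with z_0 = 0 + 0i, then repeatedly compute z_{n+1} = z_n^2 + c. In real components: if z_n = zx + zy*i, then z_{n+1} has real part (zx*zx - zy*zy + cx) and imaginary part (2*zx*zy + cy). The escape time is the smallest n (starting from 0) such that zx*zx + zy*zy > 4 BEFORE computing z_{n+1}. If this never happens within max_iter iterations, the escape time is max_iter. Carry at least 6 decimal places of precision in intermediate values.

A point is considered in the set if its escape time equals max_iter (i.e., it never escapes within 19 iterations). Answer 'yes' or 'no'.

Answer: yes

Derivation:
z_0 = 0 + 0i, c = -0.7270 + -0.3480i
Iter 1: z = -0.7270 + -0.3480i, |z|^2 = 0.6496
Iter 2: z = -0.3196 + 0.1580i, |z|^2 = 0.1271
Iter 3: z = -0.6498 + -0.4490i, |z|^2 = 0.6239
Iter 4: z = -0.5063 + 0.2355i, |z|^2 = 0.3118
Iter 5: z = -0.5261 + -0.5865i, |z|^2 = 0.6208
Iter 6: z = -0.7942 + 0.2691i, |z|^2 = 0.7031
Iter 7: z = -0.1688 + -0.7755i, |z|^2 = 0.6299
Iter 8: z = -1.2999 + -0.0863i, |z|^2 = 1.6972
Iter 9: z = 0.9553 + -0.1237i, |z|^2 = 0.9279
Iter 10: z = 0.1703 + -0.5844i, |z|^2 = 0.3705
Iter 11: z = -1.0395 + -0.5471i, |z|^2 = 1.3798
Iter 12: z = 0.0542 + 0.7893i, |z|^2 = 0.6259
Iter 13: z = -1.3470 + -0.2624i, |z|^2 = 1.8834
Iter 14: z = 1.0187 + 0.3588i, |z|^2 = 1.1665
Iter 15: z = 0.1820 + 0.3831i, |z|^2 = 0.1799
Iter 16: z = -0.8407 + -0.2086i, |z|^2 = 0.7502
Iter 17: z = -0.0638 + 0.0027i, |z|^2 = 0.0041
Iter 18: z = -0.7229 + -0.3483i, |z|^2 = 0.6440
Did not escape in 19 iterations → in set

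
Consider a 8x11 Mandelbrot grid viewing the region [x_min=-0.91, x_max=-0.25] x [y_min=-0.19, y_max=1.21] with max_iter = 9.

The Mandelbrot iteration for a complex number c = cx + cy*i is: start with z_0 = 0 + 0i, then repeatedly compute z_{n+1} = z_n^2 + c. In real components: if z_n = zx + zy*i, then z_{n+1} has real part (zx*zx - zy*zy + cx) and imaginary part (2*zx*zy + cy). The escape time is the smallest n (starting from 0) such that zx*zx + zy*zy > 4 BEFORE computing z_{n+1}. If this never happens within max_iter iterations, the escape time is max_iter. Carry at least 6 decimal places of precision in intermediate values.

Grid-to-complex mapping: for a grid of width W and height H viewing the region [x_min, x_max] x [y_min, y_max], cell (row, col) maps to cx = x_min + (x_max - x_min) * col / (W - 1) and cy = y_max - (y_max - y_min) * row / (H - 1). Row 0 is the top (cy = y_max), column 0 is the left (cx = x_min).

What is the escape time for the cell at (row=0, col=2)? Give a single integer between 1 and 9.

z_0 = 0 + 0i, c = -0.7214 + 1.2100i
Iter 1: z = -0.7214 + 1.2100i, |z|^2 = 1.9846
Iter 2: z = -1.6651 + -0.5359i, |z|^2 = 3.0596
Iter 3: z = 1.7639 + 2.9945i, |z|^2 = 12.0782
Escaped at iteration 3

Answer: 3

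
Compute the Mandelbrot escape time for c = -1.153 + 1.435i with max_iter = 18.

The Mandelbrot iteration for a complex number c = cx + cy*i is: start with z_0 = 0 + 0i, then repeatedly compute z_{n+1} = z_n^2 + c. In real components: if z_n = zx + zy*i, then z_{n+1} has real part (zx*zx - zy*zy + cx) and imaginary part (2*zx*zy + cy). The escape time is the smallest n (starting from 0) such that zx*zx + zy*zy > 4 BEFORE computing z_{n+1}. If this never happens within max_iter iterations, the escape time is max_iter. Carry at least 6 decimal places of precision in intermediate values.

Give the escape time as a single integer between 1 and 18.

z_0 = 0 + 0i, c = -1.1530 + 1.4350i
Iter 1: z = -1.1530 + 1.4350i, |z|^2 = 3.3886
Iter 2: z = -1.8828 + -1.8741i, |z|^2 = 7.0573
Escaped at iteration 2

Answer: 2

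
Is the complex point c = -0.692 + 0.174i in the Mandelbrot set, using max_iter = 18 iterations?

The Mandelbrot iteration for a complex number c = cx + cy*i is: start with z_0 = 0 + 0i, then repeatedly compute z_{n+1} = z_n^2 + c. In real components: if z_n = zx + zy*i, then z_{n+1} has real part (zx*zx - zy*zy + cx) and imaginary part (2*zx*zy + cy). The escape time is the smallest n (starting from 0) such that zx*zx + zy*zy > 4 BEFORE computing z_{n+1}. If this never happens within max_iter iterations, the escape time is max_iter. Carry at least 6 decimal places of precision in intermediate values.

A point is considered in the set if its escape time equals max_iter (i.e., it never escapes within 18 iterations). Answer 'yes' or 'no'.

Answer: yes

Derivation:
z_0 = 0 + 0i, c = -0.6920 + 0.1740i
Iter 1: z = -0.6920 + 0.1740i, |z|^2 = 0.5091
Iter 2: z = -0.2434 + -0.0668i, |z|^2 = 0.0637
Iter 3: z = -0.6372 + 0.2065i, |z|^2 = 0.4487
Iter 4: z = -0.3286 + -0.0892i, |z|^2 = 0.1159
Iter 5: z = -0.5920 + 0.2326i, |z|^2 = 0.4045
Iter 6: z = -0.3957 + -0.1014i, |z|^2 = 0.1669
Iter 7: z = -0.5457 + 0.2543i, |z|^2 = 0.3625
Iter 8: z = -0.4588 + -0.1035i, |z|^2 = 0.2212
Iter 9: z = -0.4922 + 0.2690i, |z|^2 = 0.3146
Iter 10: z = -0.5221 + -0.0908i, |z|^2 = 0.2808
Iter 11: z = -0.4276 + 0.2688i, |z|^2 = 0.2551
Iter 12: z = -0.5814 + -0.0559i, |z|^2 = 0.3411
Iter 13: z = -0.3571 + 0.2390i, |z|^2 = 0.1847
Iter 14: z = -0.6216 + 0.0033i, |z|^2 = 0.3864
Iter 15: z = -0.3057 + 0.1699i, |z|^2 = 0.1223
Iter 16: z = -0.6274 + 0.0701i, |z|^2 = 0.3986
Iter 17: z = -0.3032 + 0.0860i, |z|^2 = 0.0993
Did not escape in 18 iterations → in set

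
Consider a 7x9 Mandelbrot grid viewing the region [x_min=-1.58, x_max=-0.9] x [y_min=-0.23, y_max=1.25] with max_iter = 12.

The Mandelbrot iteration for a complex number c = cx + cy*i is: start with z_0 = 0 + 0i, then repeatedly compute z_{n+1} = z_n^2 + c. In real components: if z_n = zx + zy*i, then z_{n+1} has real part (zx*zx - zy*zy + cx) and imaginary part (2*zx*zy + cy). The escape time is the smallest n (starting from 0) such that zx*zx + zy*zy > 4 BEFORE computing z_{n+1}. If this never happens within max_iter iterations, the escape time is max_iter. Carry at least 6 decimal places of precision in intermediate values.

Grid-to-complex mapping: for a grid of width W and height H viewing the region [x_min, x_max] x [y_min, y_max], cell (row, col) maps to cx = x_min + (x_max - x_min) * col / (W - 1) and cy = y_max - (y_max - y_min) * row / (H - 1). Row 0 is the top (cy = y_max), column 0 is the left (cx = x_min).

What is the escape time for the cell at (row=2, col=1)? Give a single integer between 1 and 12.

Answer: 3

Derivation:
z_0 = 0 + 0i, c = -1.4667 + 0.8800i
Iter 1: z = -1.4667 + 0.8800i, |z|^2 = 2.9255
Iter 2: z = -0.0900 + -1.7013i, |z|^2 = 2.9026
Iter 3: z = -4.3531 + 1.1861i, |z|^2 = 20.3564
Escaped at iteration 3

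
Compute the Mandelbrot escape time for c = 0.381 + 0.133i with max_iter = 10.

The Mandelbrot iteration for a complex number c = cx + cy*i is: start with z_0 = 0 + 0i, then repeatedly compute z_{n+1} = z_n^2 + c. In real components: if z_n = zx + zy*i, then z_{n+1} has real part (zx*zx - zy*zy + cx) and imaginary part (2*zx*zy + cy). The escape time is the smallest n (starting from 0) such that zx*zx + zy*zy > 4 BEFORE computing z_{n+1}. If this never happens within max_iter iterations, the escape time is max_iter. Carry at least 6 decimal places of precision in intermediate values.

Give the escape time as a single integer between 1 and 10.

Answer: 10

Derivation:
z_0 = 0 + 0i, c = 0.3810 + 0.1330i
Iter 1: z = 0.3810 + 0.1330i, |z|^2 = 0.1629
Iter 2: z = 0.5085 + 0.2343i, |z|^2 = 0.3135
Iter 3: z = 0.5846 + 0.3713i, |z|^2 = 0.4797
Iter 4: z = 0.5849 + 0.5672i, |z|^2 = 0.6638
Iter 5: z = 0.4014 + 0.7965i, |z|^2 = 0.7955
Iter 6: z = -0.0922 + 0.7725i, |z|^2 = 0.6052
Iter 7: z = -0.2072 + -0.0095i, |z|^2 = 0.0430
Iter 8: z = 0.4239 + 0.1369i, |z|^2 = 0.1984
Iter 9: z = 0.5419 + 0.2491i, |z|^2 = 0.3557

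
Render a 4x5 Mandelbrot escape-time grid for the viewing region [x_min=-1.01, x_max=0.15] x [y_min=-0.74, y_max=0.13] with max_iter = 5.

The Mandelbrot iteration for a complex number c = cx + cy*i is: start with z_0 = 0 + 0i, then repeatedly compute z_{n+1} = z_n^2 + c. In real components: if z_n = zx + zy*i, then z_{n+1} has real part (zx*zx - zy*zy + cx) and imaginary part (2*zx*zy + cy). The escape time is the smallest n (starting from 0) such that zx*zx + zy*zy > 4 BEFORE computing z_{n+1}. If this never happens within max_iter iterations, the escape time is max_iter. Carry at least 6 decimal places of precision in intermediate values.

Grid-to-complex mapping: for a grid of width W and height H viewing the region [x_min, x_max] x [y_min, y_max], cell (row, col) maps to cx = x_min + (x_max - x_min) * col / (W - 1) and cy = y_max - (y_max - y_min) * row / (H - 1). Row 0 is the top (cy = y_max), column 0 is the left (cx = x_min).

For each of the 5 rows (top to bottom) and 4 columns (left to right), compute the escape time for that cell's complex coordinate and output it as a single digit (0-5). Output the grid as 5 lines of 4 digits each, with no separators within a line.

Answer: 5555
5555
5555
5555
3555

Derivation:
(row=0, col=0): c = -1.0100 + 0.1300i → escape time 5
(row=0, col=1): c = -0.6233 + 0.1300i → escape time 5
(row=0, col=2): c = -0.2367 + 0.1300i → escape time 5
(row=0, col=3): c = 0.1500 + 0.1300i → escape time 5
(row=1, col=0): c = -1.0100 + -0.0875i → escape time 5
(row=1, col=1): c = -0.6233 + -0.0875i → escape time 5
(row=1, col=2): c = -0.2367 + -0.0875i → escape time 5
(row=1, col=3): c = 0.1500 + -0.0875i → escape time 5
(row=2, col=0): c = -1.0100 + -0.3050i → escape time 5
(row=2, col=1): c = -0.6233 + -0.3050i → escape time 5
(row=2, col=2): c = -0.2367 + -0.3050i → escape time 5
(row=2, col=3): c = 0.1500 + -0.3050i → escape time 5
(row=3, col=0): c = -1.0100 + -0.5225i → escape time 5
(row=3, col=1): c = -0.6233 + -0.5225i → escape time 5
(row=3, col=2): c = -0.2367 + -0.5225i → escape time 5
(row=3, col=3): c = 0.1500 + -0.5225i → escape time 5
(row=4, col=0): c = -1.0100 + -0.7400i → escape time 3
(row=4, col=1): c = -0.6233 + -0.7400i → escape time 5
(row=4, col=2): c = -0.2367 + -0.7400i → escape time 5
(row=4, col=3): c = 0.1500 + -0.7400i → escape time 5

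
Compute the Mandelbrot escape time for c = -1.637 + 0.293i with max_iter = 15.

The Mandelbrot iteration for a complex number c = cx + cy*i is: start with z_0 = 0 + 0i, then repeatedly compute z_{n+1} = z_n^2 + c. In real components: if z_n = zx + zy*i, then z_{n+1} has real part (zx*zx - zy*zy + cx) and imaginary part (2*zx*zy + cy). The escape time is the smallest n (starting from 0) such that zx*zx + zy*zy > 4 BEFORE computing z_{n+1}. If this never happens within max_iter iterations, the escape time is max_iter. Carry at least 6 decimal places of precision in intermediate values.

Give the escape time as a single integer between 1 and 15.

Answer: 4

Derivation:
z_0 = 0 + 0i, c = -1.6370 + 0.2930i
Iter 1: z = -1.6370 + 0.2930i, |z|^2 = 2.7656
Iter 2: z = 0.9569 + -0.6663i, |z|^2 = 1.3596
Iter 3: z = -1.1652 + -0.9822i, |z|^2 = 2.3224
Iter 4: z = -1.2439 + 2.5819i, |z|^2 = 8.2133
Escaped at iteration 4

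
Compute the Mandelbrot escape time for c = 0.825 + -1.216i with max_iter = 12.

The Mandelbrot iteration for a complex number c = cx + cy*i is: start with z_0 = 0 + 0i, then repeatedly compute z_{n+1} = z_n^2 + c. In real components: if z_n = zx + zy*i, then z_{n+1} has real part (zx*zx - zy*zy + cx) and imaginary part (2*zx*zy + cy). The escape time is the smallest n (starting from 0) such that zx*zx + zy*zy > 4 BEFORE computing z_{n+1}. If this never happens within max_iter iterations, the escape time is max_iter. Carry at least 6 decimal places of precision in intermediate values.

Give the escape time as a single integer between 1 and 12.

Answer: 2

Derivation:
z_0 = 0 + 0i, c = 0.8250 + -1.2160i
Iter 1: z = 0.8250 + -1.2160i, |z|^2 = 2.1593
Iter 2: z = 0.0270 + -3.2224i, |z|^2 = 10.3846
Escaped at iteration 2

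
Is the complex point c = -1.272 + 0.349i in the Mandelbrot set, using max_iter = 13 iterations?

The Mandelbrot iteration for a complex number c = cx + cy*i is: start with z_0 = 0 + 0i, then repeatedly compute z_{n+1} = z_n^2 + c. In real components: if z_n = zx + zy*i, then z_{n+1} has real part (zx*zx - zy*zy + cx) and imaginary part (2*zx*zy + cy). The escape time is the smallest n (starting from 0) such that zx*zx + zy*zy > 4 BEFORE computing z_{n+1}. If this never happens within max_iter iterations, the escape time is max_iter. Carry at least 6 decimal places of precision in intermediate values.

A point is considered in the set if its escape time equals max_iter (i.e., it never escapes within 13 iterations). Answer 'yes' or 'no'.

Answer: no

Derivation:
z_0 = 0 + 0i, c = -1.2720 + 0.3490i
Iter 1: z = -1.2720 + 0.3490i, |z|^2 = 1.7398
Iter 2: z = 0.2242 + -0.5389i, |z|^2 = 0.3406
Iter 3: z = -1.5121 + 0.1074i, |z|^2 = 2.2980
Iter 4: z = 1.0029 + 0.0242i, |z|^2 = 1.0065
Iter 5: z = -0.2667 + 0.3976i, |z|^2 = 0.2292
Iter 6: z = -1.3589 + 0.1369i, |z|^2 = 1.8654
Iter 7: z = 0.5559 + -0.0232i, |z|^2 = 0.3096
Iter 8: z = -0.9635 + 0.3232i, |z|^2 = 1.0328
Iter 9: z = -0.4482 + -0.2739i, |z|^2 = 0.2759
Iter 10: z = -1.1461 + 0.5945i, |z|^2 = 1.6670
Iter 11: z = -0.3119 + -1.0137i, |z|^2 = 1.1249
Iter 12: z = -2.2024 + 0.9813i, |z|^2 = 5.8136
Escaped at iteration 12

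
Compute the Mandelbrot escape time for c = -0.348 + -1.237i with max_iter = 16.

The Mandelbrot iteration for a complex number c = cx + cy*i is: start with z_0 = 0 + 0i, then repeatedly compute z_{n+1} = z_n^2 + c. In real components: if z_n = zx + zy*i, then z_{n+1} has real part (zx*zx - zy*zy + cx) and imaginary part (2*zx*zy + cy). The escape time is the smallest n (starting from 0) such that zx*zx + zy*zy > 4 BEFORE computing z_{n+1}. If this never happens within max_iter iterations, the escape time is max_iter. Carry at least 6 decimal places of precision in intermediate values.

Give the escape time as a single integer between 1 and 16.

Answer: 3

Derivation:
z_0 = 0 + 0i, c = -0.3480 + -1.2370i
Iter 1: z = -0.3480 + -1.2370i, |z|^2 = 1.6513
Iter 2: z = -1.7571 + -0.3760i, |z|^2 = 3.2287
Iter 3: z = 2.5979 + 0.0845i, |z|^2 = 6.7560
Escaped at iteration 3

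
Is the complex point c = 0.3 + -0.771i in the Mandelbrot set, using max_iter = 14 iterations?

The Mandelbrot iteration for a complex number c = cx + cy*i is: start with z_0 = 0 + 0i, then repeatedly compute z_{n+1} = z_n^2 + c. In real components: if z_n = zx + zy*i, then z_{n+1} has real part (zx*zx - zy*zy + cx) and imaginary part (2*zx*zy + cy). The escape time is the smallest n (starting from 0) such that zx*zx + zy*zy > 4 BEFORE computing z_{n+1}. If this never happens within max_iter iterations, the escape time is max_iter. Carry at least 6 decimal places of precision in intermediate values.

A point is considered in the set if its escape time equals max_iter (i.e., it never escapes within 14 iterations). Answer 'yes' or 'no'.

z_0 = 0 + 0i, c = 0.3000 + -0.7710i
Iter 1: z = 0.3000 + -0.7710i, |z|^2 = 0.6844
Iter 2: z = -0.2044 + -1.2336i, |z|^2 = 1.5636
Iter 3: z = -1.1800 + -0.2666i, |z|^2 = 1.4634
Iter 4: z = 1.6213 + -0.1418i, |z|^2 = 2.6486
Iter 5: z = 2.9084 + -1.2309i, |z|^2 = 9.9737
Escaped at iteration 5

Answer: no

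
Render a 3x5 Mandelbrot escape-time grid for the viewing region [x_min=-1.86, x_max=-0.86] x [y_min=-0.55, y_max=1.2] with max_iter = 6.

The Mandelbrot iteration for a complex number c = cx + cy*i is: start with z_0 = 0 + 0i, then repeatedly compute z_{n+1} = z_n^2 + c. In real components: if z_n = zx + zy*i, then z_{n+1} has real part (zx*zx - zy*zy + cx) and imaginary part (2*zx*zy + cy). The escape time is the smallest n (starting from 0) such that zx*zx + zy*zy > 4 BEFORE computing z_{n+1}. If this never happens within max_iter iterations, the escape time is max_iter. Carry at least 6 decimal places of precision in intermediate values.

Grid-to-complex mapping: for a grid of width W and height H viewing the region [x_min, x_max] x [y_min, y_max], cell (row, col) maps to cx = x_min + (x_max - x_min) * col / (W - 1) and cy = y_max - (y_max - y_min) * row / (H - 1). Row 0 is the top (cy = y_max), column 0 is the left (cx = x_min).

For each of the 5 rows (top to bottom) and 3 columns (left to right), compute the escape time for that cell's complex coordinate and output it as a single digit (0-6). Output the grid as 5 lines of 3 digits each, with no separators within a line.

(row=0, col=0): c = -1.8600 + 1.2000i → escape time 1
(row=0, col=1): c = -1.3600 + 1.2000i → escape time 2
(row=0, col=2): c = -0.8600 + 1.2000i → escape time 3
(row=1, col=0): c = -1.8600 + 0.7625i → escape time 1
(row=1, col=1): c = -1.3600 + 0.7625i → escape time 3
(row=1, col=2): c = -0.8600 + 0.7625i → escape time 4
(row=2, col=0): c = -1.8600 + 0.3250i → escape time 3
(row=2, col=1): c = -1.3600 + 0.3250i → escape time 6
(row=2, col=2): c = -0.8600 + 0.3250i → escape time 6
(row=3, col=0): c = -1.8600 + -0.1125i → escape time 4
(row=3, col=1): c = -1.3600 + -0.1125i → escape time 6
(row=3, col=2): c = -0.8600 + -0.1125i → escape time 6
(row=4, col=0): c = -1.8600 + -0.5500i → escape time 3
(row=4, col=1): c = -1.3600 + -0.5500i → escape time 3
(row=4, col=2): c = -0.8600 + -0.5500i → escape time 5

Answer: 123
134
366
466
335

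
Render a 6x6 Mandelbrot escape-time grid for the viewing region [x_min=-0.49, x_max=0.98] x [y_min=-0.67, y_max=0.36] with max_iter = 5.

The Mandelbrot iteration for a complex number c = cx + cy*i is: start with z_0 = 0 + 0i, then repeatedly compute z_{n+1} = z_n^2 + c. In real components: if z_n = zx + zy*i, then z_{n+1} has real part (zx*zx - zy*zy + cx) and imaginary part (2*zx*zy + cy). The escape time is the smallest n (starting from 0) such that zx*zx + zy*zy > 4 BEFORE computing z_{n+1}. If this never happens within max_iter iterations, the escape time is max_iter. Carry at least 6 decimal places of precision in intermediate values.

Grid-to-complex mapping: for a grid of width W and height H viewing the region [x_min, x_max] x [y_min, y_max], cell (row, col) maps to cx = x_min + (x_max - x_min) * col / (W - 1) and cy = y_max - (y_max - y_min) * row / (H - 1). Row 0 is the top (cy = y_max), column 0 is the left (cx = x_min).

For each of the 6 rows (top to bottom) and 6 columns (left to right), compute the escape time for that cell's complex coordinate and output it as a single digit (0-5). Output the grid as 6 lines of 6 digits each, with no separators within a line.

Answer: 555532
555533
555533
555532
555532
555532

Derivation:
(row=0, col=0): c = -0.4900 + 0.3600i → escape time 5
(row=0, col=1): c = -0.1960 + 0.3600i → escape time 5
(row=0, col=2): c = 0.0980 + 0.3600i → escape time 5
(row=0, col=3): c = 0.3920 + 0.3600i → escape time 5
(row=0, col=4): c = 0.6860 + 0.3600i → escape time 3
(row=0, col=5): c = 0.9800 + 0.3600i → escape time 2
(row=1, col=0): c = -0.4900 + 0.1540i → escape time 5
(row=1, col=1): c = -0.1960 + 0.1540i → escape time 5
(row=1, col=2): c = 0.0980 + 0.1540i → escape time 5
(row=1, col=3): c = 0.3920 + 0.1540i → escape time 5
(row=1, col=4): c = 0.6860 + 0.1540i → escape time 3
(row=1, col=5): c = 0.9800 + 0.1540i → escape time 3
(row=2, col=0): c = -0.4900 + -0.0520i → escape time 5
(row=2, col=1): c = -0.1960 + -0.0520i → escape time 5
(row=2, col=2): c = 0.0980 + -0.0520i → escape time 5
(row=2, col=3): c = 0.3920 + -0.0520i → escape time 5
(row=2, col=4): c = 0.6860 + -0.0520i → escape time 3
(row=2, col=5): c = 0.9800 + -0.0520i → escape time 3
(row=3, col=0): c = -0.4900 + -0.2580i → escape time 5
(row=3, col=1): c = -0.1960 + -0.2580i → escape time 5
(row=3, col=2): c = 0.0980 + -0.2580i → escape time 5
(row=3, col=3): c = 0.3920 + -0.2580i → escape time 5
(row=3, col=4): c = 0.6860 + -0.2580i → escape time 3
(row=3, col=5): c = 0.9800 + -0.2580i → escape time 2
(row=4, col=0): c = -0.4900 + -0.4640i → escape time 5
(row=4, col=1): c = -0.1960 + -0.4640i → escape time 5
(row=4, col=2): c = 0.0980 + -0.4640i → escape time 5
(row=4, col=3): c = 0.3920 + -0.4640i → escape time 5
(row=4, col=4): c = 0.6860 + -0.4640i → escape time 3
(row=4, col=5): c = 0.9800 + -0.4640i → escape time 2
(row=5, col=0): c = -0.4900 + -0.6700i → escape time 5
(row=5, col=1): c = -0.1960 + -0.6700i → escape time 5
(row=5, col=2): c = 0.0980 + -0.6700i → escape time 5
(row=5, col=3): c = 0.3920 + -0.6700i → escape time 5
(row=5, col=4): c = 0.6860 + -0.6700i → escape time 3
(row=5, col=5): c = 0.9800 + -0.6700i → escape time 2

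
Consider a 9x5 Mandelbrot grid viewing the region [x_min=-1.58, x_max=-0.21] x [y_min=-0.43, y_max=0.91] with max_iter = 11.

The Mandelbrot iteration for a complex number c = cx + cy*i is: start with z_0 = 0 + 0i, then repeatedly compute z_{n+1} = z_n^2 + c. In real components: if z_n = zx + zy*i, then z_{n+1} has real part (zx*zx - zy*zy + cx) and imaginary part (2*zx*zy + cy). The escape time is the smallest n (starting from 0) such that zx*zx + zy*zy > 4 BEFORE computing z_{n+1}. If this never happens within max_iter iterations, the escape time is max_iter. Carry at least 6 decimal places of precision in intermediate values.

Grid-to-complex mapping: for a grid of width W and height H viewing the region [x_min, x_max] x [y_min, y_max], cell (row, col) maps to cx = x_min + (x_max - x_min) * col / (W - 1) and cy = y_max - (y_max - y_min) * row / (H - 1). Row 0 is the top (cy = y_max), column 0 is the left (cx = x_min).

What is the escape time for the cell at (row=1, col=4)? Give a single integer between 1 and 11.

z_0 = 0 + 0i, c = -0.8950 + 0.5750i
Iter 1: z = -0.8950 + 0.5750i, |z|^2 = 1.1317
Iter 2: z = -0.4246 + -0.4543i, |z|^2 = 0.3866
Iter 3: z = -0.9211 + 0.9607i, |z|^2 = 1.7714
Iter 4: z = -0.9697 + -1.1948i, |z|^2 = 2.3679
Iter 5: z = -1.3823 + 2.8922i, |z|^2 = 10.2755
Escaped at iteration 5

Answer: 5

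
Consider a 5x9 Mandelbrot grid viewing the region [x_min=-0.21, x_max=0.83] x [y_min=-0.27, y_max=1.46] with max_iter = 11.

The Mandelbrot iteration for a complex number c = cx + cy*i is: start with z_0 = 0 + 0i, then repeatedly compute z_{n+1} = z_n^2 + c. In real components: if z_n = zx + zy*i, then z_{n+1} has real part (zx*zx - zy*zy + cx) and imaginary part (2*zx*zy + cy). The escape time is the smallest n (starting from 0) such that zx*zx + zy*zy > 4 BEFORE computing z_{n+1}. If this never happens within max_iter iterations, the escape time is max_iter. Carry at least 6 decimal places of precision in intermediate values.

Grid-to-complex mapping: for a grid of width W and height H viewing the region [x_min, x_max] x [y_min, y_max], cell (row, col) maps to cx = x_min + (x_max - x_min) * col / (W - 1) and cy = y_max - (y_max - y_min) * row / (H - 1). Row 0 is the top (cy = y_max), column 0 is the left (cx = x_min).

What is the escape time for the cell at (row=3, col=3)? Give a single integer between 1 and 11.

z_0 = 0 + 0i, c = 0.5700 + 0.8113i
Iter 1: z = 0.5700 + 0.8113i, |z|^2 = 0.9830
Iter 2: z = 0.2368 + 1.7361i, |z|^2 = 3.0700
Iter 3: z = -2.3879 + 1.6334i, |z|^2 = 8.3699
Escaped at iteration 3

Answer: 3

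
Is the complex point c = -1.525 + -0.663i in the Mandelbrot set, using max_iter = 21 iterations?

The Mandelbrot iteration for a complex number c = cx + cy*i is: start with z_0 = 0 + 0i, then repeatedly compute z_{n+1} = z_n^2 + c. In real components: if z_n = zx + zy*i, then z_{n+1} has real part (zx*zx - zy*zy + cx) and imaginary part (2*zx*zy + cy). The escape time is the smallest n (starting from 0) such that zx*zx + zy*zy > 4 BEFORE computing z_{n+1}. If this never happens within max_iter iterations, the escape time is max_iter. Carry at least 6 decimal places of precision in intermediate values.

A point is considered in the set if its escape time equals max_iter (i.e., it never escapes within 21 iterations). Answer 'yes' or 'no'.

Answer: no

Derivation:
z_0 = 0 + 0i, c = -1.5250 + -0.6630i
Iter 1: z = -1.5250 + -0.6630i, |z|^2 = 2.7652
Iter 2: z = 0.3611 + 1.3591i, |z|^2 = 1.9777
Iter 3: z = -3.2419 + 0.3185i, |z|^2 = 10.6115
Escaped at iteration 3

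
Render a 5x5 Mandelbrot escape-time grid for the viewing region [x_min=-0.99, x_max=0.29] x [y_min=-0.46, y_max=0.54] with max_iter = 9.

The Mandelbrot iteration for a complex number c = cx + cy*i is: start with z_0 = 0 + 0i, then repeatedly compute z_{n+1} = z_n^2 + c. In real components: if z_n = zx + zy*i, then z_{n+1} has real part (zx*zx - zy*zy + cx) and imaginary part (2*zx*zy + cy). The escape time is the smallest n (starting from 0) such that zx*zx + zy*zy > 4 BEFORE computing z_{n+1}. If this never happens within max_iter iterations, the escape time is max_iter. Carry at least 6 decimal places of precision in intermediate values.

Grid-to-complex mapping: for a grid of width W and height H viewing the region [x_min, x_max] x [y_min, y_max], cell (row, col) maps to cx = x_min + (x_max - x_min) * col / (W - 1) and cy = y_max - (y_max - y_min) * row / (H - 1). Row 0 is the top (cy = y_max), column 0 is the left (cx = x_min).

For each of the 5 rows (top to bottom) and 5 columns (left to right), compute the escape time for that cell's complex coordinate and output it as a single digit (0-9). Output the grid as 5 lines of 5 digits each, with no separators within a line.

(row=0, col=0): c = -0.9900 + 0.5400i → escape time 5
(row=0, col=1): c = -0.6700 + 0.5400i → escape time 8
(row=0, col=2): c = -0.3500 + 0.5400i → escape time 9
(row=0, col=3): c = -0.0300 + 0.5400i → escape time 9
(row=0, col=4): c = 0.2900 + 0.5400i → escape time 9
(row=1, col=0): c = -0.9900 + 0.2900i → escape time 9
(row=1, col=1): c = -0.6700 + 0.2900i → escape time 9
(row=1, col=2): c = -0.3500 + 0.2900i → escape time 9
(row=1, col=3): c = -0.0300 + 0.2900i → escape time 9
(row=1, col=4): c = 0.2900 + 0.2900i → escape time 9
(row=2, col=0): c = -0.9900 + 0.0400i → escape time 9
(row=2, col=1): c = -0.6700 + 0.0400i → escape time 9
(row=2, col=2): c = -0.3500 + 0.0400i → escape time 9
(row=2, col=3): c = -0.0300 + 0.0400i → escape time 9
(row=2, col=4): c = 0.2900 + 0.0400i → escape time 9
(row=3, col=0): c = -0.9900 + -0.2100i → escape time 9
(row=3, col=1): c = -0.6700 + -0.2100i → escape time 9
(row=3, col=2): c = -0.3500 + -0.2100i → escape time 9
(row=3, col=3): c = -0.0300 + -0.2100i → escape time 9
(row=3, col=4): c = 0.2900 + -0.2100i → escape time 9
(row=4, col=0): c = -0.9900 + -0.4600i → escape time 5
(row=4, col=1): c = -0.6700 + -0.4600i → escape time 9
(row=4, col=2): c = -0.3500 + -0.4600i → escape time 9
(row=4, col=3): c = -0.0300 + -0.4600i → escape time 9
(row=4, col=4): c = 0.2900 + -0.4600i → escape time 9

Answer: 58999
99999
99999
99999
59999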